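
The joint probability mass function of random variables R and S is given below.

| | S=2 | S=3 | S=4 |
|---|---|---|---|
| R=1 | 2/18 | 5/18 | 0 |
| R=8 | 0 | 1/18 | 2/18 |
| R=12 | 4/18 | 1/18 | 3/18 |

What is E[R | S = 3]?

25/7

P(S = 3) = 7/18.
Σ R·P over the event = 1·(5/18) + 8·(1/18) + 12·(1/18) = 25/18.
E[R | S = 3] = (25/18) / (7/18) = 25/7.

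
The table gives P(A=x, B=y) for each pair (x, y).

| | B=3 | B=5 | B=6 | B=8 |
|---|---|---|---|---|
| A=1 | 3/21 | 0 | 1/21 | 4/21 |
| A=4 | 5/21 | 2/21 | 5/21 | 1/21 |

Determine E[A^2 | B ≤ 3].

83/8

P(B ≤ 3) = 8/21.
Σ A^2·P over the event = 1·(3/21) + 16·(5/21) = 83/21.
E[A^2 | B ≤ 3] = (83/21) / (8/21) = 83/8.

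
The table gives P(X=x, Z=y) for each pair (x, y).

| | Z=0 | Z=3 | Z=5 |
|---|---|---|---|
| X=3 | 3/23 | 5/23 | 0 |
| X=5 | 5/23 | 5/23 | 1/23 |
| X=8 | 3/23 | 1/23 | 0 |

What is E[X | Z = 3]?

48/11

P(Z = 3) = 11/23.
Σ X·P over the event = 3·(5/23) + 5·(5/23) + 8·(1/23) = 48/23.
E[X | Z = 3] = (48/23) / (11/23) = 48/11.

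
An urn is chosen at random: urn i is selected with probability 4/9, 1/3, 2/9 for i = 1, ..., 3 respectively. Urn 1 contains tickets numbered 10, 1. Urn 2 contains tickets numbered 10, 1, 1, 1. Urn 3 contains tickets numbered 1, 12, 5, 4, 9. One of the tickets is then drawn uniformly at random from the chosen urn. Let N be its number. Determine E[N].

883/180

E[N | urn 1] = (10+1)/2 = 11/2.
E[N | urn 2] = (10+1+1+1)/4 = 13/4.
E[N | urn 3] = (1+12+5+4+9)/5 = 31/5.
E[N] = (4/9)·(11/2) + (1/3)·(13/4) + (2/9)·(31/5) = 883/180.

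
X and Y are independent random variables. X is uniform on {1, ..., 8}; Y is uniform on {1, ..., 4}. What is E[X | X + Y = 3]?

3/2

Outcomes with X + Y = 3: (1,2), (2,1), each with probability 1/32.
E[X | X + Y = 3] = (1 + 2) / 2 = 3/2.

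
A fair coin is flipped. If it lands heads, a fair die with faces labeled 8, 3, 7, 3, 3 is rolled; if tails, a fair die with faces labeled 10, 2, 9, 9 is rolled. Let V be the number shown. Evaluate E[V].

123/20

E[V | heads] = (8+3+7+3+3)/5 = 24/5.
E[V | tails] = (10+2+9+9)/4 = 15/2.
By the law of total expectation,
E[V] = (1/2)·(24/5) + (1/2)·(15/2) = 123/20.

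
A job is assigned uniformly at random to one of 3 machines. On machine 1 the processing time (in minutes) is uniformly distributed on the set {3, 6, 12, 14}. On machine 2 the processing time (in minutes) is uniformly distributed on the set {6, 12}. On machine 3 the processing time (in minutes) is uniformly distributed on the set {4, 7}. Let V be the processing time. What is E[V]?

31/4

E[V | machine 1] = (3+6+12+14)/4 = 35/4.
E[V | machine 2] = (6+12)/2 = 9.
E[V | machine 3] = (4+7)/2 = 11/2.
E[V] = (1/3)·(35/4) + (1/3)·(9) + (1/3)·(11/2) = 31/4.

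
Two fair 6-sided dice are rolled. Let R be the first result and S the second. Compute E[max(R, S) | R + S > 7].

83/15

P(R + S > 7) = 5/12.
Summing max(R,S)·P(x,y) over outcomes with R + S > 7 gives 83/36.
E[max(R, S) | R + S > 7] = (83/36) / (5/12) = 83/15.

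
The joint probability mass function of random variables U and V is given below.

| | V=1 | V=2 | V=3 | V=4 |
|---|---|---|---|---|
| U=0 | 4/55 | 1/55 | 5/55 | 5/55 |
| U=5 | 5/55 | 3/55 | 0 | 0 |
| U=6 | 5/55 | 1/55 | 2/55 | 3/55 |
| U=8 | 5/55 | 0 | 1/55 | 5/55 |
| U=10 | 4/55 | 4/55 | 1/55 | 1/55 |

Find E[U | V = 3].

P(V = 3) = 9/55.
Σ U·P over the event = 0·(5/55) + 6·(2/55) + 8·(1/55) + 10·(1/55) = 6/11.
E[U | V = 3] = (6/11) / (9/55) = 10/3.

10/3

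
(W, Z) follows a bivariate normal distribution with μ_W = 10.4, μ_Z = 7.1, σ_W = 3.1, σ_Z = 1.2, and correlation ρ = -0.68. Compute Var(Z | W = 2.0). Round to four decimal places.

0.7741

The conditional variance in a bivariate normal is σ_Z²(1 − ρ²), independent of x.
Var(Z | W=2.0) = (1.2)²·(1 − (-0.68)²) = 1.44·0.5376 = 0.7741.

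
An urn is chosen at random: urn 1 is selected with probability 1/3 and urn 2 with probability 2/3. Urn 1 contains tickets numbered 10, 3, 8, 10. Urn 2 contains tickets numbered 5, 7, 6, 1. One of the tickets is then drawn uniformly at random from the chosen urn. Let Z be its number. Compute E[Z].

E[Z | urn 1] = (10+3+8+10)/4 = 31/4.
E[Z | urn 2] = (5+7+6+1)/4 = 19/4.
E[Z] = (1/3)·(31/4) + (2/3)·(19/4) = 23/4.

23/4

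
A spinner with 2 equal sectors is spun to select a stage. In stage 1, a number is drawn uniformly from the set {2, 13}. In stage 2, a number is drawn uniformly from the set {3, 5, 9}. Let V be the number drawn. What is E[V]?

E[V | stage 1] = (2+13)/2 = 15/2.
E[V | stage 2] = (3+5+9)/3 = 17/3.
E[V] = (1/2)·(15/2) + (1/2)·(17/3) = 79/12.

79/12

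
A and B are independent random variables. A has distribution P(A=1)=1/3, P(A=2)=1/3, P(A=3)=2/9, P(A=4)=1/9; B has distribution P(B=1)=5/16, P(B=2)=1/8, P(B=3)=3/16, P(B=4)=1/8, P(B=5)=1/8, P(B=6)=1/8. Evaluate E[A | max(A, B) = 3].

87/38

P(max(A, B) = 3) = 19/72.
Summing A·P(x,y) over outcomes with max(A, B) = 3 gives 29/48.
E[A | max(A, B) = 3] = (29/48) / (19/72) = 87/38.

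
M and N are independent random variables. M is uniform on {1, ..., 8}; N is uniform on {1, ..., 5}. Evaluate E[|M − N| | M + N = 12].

P(M + N = 12) = 1/20.
Summing |M−N|·P(x,y) over outcomes with M + N = 12 gives 3/20.
E[|M − N| | M + N = 12] = (3/20) / (1/20) = 3.

3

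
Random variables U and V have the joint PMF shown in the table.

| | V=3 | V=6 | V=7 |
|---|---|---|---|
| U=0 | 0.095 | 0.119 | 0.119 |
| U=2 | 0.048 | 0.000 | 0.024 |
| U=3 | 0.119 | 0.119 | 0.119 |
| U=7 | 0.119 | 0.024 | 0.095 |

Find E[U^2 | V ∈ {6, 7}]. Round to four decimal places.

P(V ∈ {6, 7}) = 0.619.
Σ U^2·P over the event = 0·(0.119) + 0·(0.119) + 4·(0.024) + 9·(0.119) + 9·(0.119) + 49·(0.024) + 49·(0.095) = 8.069.
E[U^2 | V ∈ {6, 7}] = (8.069) / (0.619) = 13.0355.

13.0355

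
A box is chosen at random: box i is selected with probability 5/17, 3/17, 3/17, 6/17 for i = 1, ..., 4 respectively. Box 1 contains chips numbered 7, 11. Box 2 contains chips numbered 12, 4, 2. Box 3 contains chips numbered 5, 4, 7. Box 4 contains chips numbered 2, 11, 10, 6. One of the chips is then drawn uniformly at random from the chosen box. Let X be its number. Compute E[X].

E[X | box 1] = (7+11)/2 = 9.
E[X | box 2] = (12+4+2)/3 = 6.
E[X | box 3] = (5+4+7)/3 = 16/3.
E[X | box 4] = (2+11+10+6)/4 = 29/4.
By the law of total expectation,
E[X] = (5/17)·(9) + (3/17)·(6) + (3/17)·(16/3) + (6/17)·(29/4) = 245/34.

245/34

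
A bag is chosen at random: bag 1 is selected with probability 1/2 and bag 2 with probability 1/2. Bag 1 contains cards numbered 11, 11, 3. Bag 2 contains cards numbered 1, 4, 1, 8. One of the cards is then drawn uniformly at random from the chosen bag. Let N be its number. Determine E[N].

E[N | bag 1] = (11+11+3)/3 = 25/3.
E[N | bag 2] = (1+4+1+8)/4 = 7/2.
By the law of total expectation,
E[N] = (1/2)·(25/3) + (1/2)·(7/2) = 71/12.

71/12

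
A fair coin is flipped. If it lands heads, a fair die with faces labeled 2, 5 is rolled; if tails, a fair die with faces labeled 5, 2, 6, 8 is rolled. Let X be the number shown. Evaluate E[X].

35/8

E[X | heads] = (2+5)/2 = 7/2.
E[X | tails] = (5+2+6+8)/4 = 21/4.
E[X] = (1/2)·(7/2) + (1/2)·(21/4) = 35/8.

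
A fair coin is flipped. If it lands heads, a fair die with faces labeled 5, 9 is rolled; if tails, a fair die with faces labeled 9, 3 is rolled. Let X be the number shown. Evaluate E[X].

13/2

E[X | heads] = (5+9)/2 = 7.
E[X | tails] = (9+3)/2 = 6.
E[X] = (1/2)·(7) + (1/2)·(6) = 13/2.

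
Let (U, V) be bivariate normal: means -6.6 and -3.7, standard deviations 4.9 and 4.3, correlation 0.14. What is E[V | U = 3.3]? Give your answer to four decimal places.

-2.4837

E[V | U=x] = μ_V + ρ(σ_V/σ_U)(x − μ_U) for jointly normal variables.
E[V | U=3.3] = -3.7 + (0.14)·(4.3/4.9)·(3.3 − (-6.6)) = -3.7 + (0.12286)·(9.9) = -2.4837.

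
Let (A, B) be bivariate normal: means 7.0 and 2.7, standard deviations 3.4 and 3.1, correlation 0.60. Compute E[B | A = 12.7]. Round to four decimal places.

For a bivariate normal, E[B | A=x] = μ_B + ρ·(σ_B/σ_A)·(x − μ_A).
E[B | A=12.7] = 2.7 + (0.60)·(3.1/3.4)·(12.7 − (7.0)) = 2.7 + (0.54706)·(5.7) = 5.8182.

5.8182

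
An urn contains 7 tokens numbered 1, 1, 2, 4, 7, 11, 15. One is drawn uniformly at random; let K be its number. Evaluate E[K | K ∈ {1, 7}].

3

P(K ∈ {1, 7}) = 3/7.
Σ over the event: 1·2/7 + 7·1/7 = 9/7.
E[K | K ∈ {1, 7}] = (9/7) / (3/7) = 3.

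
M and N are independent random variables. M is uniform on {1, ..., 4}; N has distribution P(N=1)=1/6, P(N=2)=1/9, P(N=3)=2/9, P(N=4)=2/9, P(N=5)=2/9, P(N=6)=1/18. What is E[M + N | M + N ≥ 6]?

P(M + N ≥ 6) = 7/12.
Summing (M+N)·P(x,y) over outcomes with M + N ≥ 6 gives 151/36.
E[M + N | M + N ≥ 6] = (151/36) / (7/12) = 151/21.

151/21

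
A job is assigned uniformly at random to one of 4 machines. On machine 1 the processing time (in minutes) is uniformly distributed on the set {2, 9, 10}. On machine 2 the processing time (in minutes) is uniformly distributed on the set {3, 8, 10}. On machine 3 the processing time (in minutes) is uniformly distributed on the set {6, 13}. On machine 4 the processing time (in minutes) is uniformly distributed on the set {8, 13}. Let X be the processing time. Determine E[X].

17/2

E[X | machine 1] = (2+9+10)/3 = 7.
E[X | machine 2] = (3+8+10)/3 = 7.
E[X | machine 3] = (6+13)/2 = 19/2.
E[X | machine 4] = (8+13)/2 = 21/2.
E[X] = (1/4)·(7) + (1/4)·(7) + (1/4)·(19/2) + (1/4)·(21/2) = 17/2.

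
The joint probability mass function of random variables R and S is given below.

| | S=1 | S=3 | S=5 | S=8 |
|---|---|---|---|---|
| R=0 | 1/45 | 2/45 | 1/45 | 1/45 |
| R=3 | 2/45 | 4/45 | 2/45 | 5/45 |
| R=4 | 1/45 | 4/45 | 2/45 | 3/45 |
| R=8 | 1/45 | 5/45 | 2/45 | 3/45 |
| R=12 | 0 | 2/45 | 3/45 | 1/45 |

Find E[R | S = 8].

P(S = 8) = 13/45.
Summing R·P(R=x,S=y) over the conditioning event gives 7/5.
E[R | S = 8] = (7/5) / (13/45) = 63/13.

63/13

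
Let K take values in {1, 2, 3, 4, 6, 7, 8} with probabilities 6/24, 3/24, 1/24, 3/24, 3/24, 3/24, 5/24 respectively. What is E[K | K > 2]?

94/15

P(K > 2) = 5/8.
Σ over the event: 3·1/24 + 4·1/8 + 6·1/8 + 7·1/8 + 8·5/24 = 47/12.
E[K | K > 2] = (47/12) / (5/8) = 94/15.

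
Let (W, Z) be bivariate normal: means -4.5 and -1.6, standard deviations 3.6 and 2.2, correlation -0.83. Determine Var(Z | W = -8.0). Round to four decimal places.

Var(Z | W=x) = (1 − ρ²)·σ_Z².
Var(Z | W=-8.0) = (2.2)²·(1 − (-0.83)²) = 4.84·0.3111 = 1.5057.

1.5057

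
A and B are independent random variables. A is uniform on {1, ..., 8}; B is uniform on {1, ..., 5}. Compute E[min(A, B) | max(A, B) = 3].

Outcomes with max(A, B) = 3: (1,3), (2,3), (3,1), (3,2), (3,3), each with probability 1/40.
E[min(A, B) | max(A, B) = 3] = (1 + 2 + 1 + 2 + 3) / 5 = 9/5.

9/5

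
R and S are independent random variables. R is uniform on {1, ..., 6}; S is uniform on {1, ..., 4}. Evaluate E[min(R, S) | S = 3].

5/2

Outcomes with S = 3: (1,3), (2,3), (3,3), (4,3), (5,3), (6,3), each with probability 1/24.
E[min(R, S) | S = 3] = (1 + 2 + 3 + 3 + 3 + 3) / 6 = 5/2.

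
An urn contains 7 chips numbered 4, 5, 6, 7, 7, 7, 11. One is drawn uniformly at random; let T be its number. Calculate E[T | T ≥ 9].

P(T ≥ 9) = 1/7.
Σ over the event: 11·1/7 = 11/7.
E[T | T ≥ 9] = (11/7) / (1/7) = 11.

11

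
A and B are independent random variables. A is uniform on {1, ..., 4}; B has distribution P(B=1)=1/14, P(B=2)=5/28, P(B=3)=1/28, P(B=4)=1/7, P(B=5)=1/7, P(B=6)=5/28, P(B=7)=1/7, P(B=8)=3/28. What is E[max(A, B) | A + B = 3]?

2

P(A + B = 3) = 1/16.
Summing max(A,B)·P(x,y) over outcomes with A + B = 3 gives 1/8.
E[max(A, B) | A + B = 3] = (1/8) / (1/16) = 2.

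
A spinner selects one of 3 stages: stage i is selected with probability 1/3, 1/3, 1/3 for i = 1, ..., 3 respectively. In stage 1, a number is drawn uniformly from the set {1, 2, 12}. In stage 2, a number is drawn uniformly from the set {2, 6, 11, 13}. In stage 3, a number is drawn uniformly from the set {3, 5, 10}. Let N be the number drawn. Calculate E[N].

19/3

E[N | stage 1] = (1+2+12)/3 = 5.
E[N | stage 2] = (2+6+11+13)/4 = 8.
E[N | stage 3] = (3+5+10)/3 = 6.
E[N] = (1/3)·(5) + (1/3)·(8) + (1/3)·(6) = 19/3.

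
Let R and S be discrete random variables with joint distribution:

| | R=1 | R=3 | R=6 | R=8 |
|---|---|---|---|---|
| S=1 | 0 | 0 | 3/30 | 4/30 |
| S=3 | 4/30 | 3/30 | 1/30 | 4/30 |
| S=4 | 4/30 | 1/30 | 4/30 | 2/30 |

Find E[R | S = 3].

P(S = 3) = 2/5.
Σ R·P over the event = 1·(4/30) + 3·(3/30) + 6·(1/30) + 8·(4/30) = 17/10.
E[R | S = 3] = (17/10) / (2/5) = 17/4.

17/4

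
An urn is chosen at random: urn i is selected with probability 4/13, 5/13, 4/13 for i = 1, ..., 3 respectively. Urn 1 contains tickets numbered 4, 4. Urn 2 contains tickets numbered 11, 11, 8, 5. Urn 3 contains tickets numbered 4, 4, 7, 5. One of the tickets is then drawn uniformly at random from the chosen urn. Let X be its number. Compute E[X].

319/52

E[X | urn 1] = (4+4)/2 = 4.
E[X | urn 2] = (11+11+8+5)/4 = 35/4.
E[X | urn 3] = (4+4+7+5)/4 = 5.
E[X] = (4/13)·(4) + (5/13)·(35/4) + (4/13)·(5) = 319/52.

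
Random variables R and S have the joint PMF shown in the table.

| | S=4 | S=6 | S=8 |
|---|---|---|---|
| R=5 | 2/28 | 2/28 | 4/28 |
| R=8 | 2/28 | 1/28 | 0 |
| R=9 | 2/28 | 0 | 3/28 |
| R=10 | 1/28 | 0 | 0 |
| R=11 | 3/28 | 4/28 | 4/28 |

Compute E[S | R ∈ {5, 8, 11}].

67/11

P(R ∈ {5, 8, 11}) = 11/14.
Σ S·P over the event = 4·(2/28) + 6·(2/28) + 8·(4/28) + 4·(2/28) + 6·(1/28) + 4·(3/28) + 6·(4/28) + 8·(4/28) = 67/14.
E[S | R ∈ {5, 8, 11}] = (67/14) / (11/14) = 67/11.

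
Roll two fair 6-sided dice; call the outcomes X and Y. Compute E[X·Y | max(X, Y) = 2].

P(max(X, Y) = 2) = 1/12.
Summing XY·P(x,y) over outcomes with max(X, Y) = 2 gives 2/9.
E[X·Y | max(X, Y) = 2] = (2/9) / (1/12) = 8/3.

8/3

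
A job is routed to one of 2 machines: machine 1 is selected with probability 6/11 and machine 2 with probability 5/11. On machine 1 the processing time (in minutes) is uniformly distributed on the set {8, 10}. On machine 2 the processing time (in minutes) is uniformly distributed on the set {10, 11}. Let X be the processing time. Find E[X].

213/22

E[X | machine 1] = (8+10)/2 = 9.
E[X | machine 2] = (10+11)/2 = 21/2.
E[X] = (6/11)·(9) + (5/11)·(21/2) = 213/22.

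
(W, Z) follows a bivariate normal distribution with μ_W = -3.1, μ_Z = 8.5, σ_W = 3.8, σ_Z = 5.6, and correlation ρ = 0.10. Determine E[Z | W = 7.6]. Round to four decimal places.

For a bivariate normal, E[Z | W=x] = μ_Z + ρ·(σ_Z/σ_W)·(x − μ_W).
E[Z | W=7.6] = 8.5 + (0.10)·(5.6/3.8)·(7.6 − (-3.1)) = 8.5 + (0.147368)·(10.7) = 10.0768.

10.0768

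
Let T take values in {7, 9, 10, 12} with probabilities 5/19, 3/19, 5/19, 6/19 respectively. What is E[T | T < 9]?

P(T < 9) = 5/19.
Σ over the event: 7·5/19 = 35/19.
E[T | T < 9] = (35/19) / (5/19) = 7.

7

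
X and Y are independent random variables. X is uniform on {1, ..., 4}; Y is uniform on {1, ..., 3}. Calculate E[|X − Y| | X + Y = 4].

4/3

P(X + Y = 4) = 1/4.
Summing |X−Y|·P(x,y) over outcomes with X + Y = 4 gives 1/3.
E[|X − Y| | X + Y = 4] = (1/3) / (1/4) = 4/3.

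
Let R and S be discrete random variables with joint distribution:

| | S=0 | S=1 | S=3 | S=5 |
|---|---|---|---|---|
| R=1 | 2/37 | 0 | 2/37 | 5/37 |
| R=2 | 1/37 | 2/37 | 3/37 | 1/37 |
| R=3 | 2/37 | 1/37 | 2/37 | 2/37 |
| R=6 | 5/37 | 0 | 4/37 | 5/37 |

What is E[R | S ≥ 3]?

P(S ≥ 3) = 24/37.
Σ R·P over the event = 1·(2/37) + 1·(5/37) + 2·(3/37) + 2·(1/37) + 3·(2/37) + 3·(2/37) + 6·(4/37) + 6·(5/37) = 81/37.
E[R | S ≥ 3] = (81/37) / (24/37) = 27/8.

27/8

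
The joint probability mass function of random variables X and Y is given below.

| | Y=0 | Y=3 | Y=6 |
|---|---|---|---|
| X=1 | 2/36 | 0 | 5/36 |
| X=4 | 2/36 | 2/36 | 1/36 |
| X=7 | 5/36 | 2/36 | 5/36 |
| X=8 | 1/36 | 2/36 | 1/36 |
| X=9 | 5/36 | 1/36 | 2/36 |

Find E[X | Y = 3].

47/7

P(Y = 3) = 7/36.
Σ X·P over the event = 4·(2/36) + 7·(2/36) + 8·(2/36) + 9·(1/36) = 47/36.
E[X | Y = 3] = (47/36) / (7/36) = 47/7.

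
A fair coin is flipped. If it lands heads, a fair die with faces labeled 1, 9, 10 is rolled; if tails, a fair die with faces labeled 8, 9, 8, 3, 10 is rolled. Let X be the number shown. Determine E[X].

107/15

E[X | heads] = (1+9+10)/3 = 20/3.
E[X | tails] = (8+9+8+3+10)/5 = 38/5.
E[X] = (1/2)·(20/3) + (1/2)·(38/5) = 107/15.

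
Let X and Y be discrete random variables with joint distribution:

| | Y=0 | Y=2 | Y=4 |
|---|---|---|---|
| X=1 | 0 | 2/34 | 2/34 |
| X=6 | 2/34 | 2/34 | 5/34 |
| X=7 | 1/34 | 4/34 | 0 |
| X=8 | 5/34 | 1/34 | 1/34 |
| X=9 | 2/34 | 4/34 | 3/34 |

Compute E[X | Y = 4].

P(Y = 4) = 11/34.
Σ X·P over the event = 1·(2/34) + 6·(5/34) + 8·(1/34) + 9·(3/34) = 67/34.
E[X | Y = 4] = (67/34) / (11/34) = 67/11.

67/11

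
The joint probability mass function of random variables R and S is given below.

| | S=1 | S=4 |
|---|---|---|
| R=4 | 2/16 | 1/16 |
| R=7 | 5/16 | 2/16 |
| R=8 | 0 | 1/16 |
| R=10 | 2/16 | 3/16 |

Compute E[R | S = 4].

8

P(S = 4) = 7/16.
Summing R·P(R=x,S=y) over the conditioning event gives 7/2.
E[R | S = 4] = (7/2) / (7/16) = 8.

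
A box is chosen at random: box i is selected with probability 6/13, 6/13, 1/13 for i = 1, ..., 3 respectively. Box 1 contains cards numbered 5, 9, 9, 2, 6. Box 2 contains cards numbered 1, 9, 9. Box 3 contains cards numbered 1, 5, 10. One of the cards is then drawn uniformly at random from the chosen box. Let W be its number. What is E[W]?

E[W | box 1] = (5+9+9+2+6)/5 = 31/5.
E[W | box 2] = (1+9+9)/3 = 19/3.
E[W | box 3] = (1+5+10)/3 = 16/3.
E[W] = (6/13)·(31/5) + (6/13)·(19/3) + (1/13)·(16/3) = 1208/195.

1208/195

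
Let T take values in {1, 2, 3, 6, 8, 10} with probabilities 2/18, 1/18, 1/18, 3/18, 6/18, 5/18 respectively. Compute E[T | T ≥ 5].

58/7

P(T ≥ 5) = 7/9.
Σ over the event: 6·1/6 + 8·1/3 + 10·5/18 = 58/9.
E[T | T ≥ 5] = (58/9) / (7/9) = 58/7.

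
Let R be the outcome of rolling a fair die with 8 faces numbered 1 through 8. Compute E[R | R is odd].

Given R is odd, R is equally likely to be any of {1, 3, 5, 7}.
E[R | R is odd] = (1 + 3 + 5 + 7) / 4 = 4.

4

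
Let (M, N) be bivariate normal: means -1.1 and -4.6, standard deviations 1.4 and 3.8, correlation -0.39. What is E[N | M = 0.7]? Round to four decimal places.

For a bivariate normal, E[N | M=x] = μ_N + ρ·(σ_N/σ_M)·(x − μ_M).
E[N | M=0.7] = -4.6 + (-0.39)·(3.8/1.4)·(0.7 − (-1.1)) = -4.6 + (-1.05857)·(1.8) = -6.5054.

-6.5054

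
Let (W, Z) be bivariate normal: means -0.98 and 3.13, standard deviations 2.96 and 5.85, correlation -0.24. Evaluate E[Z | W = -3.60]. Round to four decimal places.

4.3727

The regression of Z on W has slope ρ·σ_Z/σ_W and passes through (μ_W, μ_Z).
E[Z | W=-3.60] = 3.13 + (-0.24)·(5.85/2.96)·(-3.60 − (-0.98)) = 3.13 + (-0.47432)·(-2.62) = 4.3727.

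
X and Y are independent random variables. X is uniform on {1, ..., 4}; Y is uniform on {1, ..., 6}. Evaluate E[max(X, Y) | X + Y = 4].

8/3

Outcomes with X + Y = 4: (1,3), (2,2), (3,1), each with probability 1/24.
E[max(X, Y) | X + Y = 4] = (3 + 2 + 3) / 3 = 8/3.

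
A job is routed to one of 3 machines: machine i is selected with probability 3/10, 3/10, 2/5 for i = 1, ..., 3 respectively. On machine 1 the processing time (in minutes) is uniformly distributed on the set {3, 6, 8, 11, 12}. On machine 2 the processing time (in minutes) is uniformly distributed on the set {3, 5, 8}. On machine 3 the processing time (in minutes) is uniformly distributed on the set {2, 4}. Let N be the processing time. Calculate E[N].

26/5

E[N | machine 1] = (3+6+8+11+12)/5 = 8.
E[N | machine 2] = (3+5+8)/3 = 16/3.
E[N | machine 3] = (2+4)/2 = 3.
By the law of total expectation,
E[N] = (3/10)·(8) + (3/10)·(16/3) + (2/5)·(3) = 26/5.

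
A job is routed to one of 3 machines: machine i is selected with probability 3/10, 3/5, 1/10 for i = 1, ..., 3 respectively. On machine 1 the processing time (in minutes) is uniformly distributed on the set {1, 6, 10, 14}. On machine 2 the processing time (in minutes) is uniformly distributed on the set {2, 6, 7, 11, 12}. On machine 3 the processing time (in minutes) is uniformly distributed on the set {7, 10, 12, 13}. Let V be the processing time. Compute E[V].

1587/200

E[V | machine 1] = (1+6+10+14)/4 = 31/4.
E[V | machine 2] = (2+6+7+11+12)/5 = 38/5.
E[V | machine 3] = (7+10+12+13)/4 = 21/2.
By the law of total expectation,
E[V] = (3/10)·(31/4) + (3/5)·(38/5) + (1/10)·(21/2) = 1587/200.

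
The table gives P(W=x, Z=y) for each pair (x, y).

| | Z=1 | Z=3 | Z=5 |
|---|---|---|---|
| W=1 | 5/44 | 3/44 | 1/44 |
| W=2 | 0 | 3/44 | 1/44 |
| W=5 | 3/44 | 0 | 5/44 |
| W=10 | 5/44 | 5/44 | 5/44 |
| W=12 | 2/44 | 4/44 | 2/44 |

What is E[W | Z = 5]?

51/7

P(Z = 5) = 7/22.
Summing W·P(W=x,Z=y) over the conditioning event gives 51/22.
E[W | Z = 5] = (51/22) / (7/22) = 51/7.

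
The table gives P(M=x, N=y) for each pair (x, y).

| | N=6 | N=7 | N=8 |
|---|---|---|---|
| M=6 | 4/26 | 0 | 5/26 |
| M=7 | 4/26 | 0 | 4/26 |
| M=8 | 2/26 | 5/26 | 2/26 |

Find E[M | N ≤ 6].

34/5

P(N ≤ 6) = 5/13.
Σ M·P over the event = 6·(4/26) + 7·(4/26) + 8·(2/26) = 34/13.
E[M | N ≤ 6] = (34/13) / (5/13) = 34/5.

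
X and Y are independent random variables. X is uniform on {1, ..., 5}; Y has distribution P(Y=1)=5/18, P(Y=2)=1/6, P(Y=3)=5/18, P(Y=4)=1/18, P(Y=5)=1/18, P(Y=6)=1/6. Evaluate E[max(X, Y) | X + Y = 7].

P(X + Y = 7) = 13/90.
Summing max(X,Y)·P(x,y) over outcomes with X + Y = 7 gives 31/45.
E[max(X, Y) | X + Y = 7] = (31/45) / (13/90) = 62/13.

62/13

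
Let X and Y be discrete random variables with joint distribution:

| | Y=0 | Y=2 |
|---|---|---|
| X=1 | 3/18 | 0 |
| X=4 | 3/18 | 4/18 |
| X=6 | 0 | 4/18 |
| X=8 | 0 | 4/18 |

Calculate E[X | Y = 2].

6

P(Y = 2) = 2/3.
Σ X·P over the event = 4·(4/18) + 6·(4/18) + 8·(4/18) = 4.
E[X | Y = 2] = (4) / (2/3) = 6.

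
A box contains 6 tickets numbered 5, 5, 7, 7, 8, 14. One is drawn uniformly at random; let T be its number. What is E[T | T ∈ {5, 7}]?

6

P(T ∈ {5, 7}) = 2/3.
Σ over the event: 5·1/3 + 7·1/3 = 4.
E[T | T ∈ {5, 7}] = (4) / (2/3) = 6.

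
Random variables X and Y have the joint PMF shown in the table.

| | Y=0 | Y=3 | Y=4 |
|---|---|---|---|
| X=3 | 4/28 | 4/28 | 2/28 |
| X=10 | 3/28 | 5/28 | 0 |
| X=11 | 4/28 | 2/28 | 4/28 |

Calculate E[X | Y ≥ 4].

25/3

P(Y ≥ 4) = 3/14.
Σ X·P over the event = 3·(2/28) + 11·(4/28) = 25/14.
E[X | Y ≥ 4] = (25/14) / (3/14) = 25/3.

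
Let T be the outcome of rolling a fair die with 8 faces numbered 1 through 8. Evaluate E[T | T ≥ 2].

5

Given T ≥ 2, T is equally likely to be any of {2, 3, 4, 5, 6, 7, 8}.
E[T | T ≥ 2] = (2 + 3 + 4 + 5 + 6 + 7 + 8) / 7 = 5.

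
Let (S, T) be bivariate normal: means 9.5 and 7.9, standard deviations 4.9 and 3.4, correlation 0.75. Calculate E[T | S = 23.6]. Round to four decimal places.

E[T | S=x] = μ_T + ρ(σ_T/σ_S)(x − μ_S) for jointly normal variables.
E[T | S=23.6] = 7.9 + (0.75)·(3.4/4.9)·(23.6 − (9.5)) = 7.9 + (0.52041)·(14.1) = 15.2378.

15.2378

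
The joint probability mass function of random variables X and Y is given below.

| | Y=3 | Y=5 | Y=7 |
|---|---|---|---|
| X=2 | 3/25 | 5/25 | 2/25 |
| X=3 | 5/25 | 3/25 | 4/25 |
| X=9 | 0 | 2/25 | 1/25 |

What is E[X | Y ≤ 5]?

29/9

P(Y ≤ 5) = 18/25.
Σ X·P over the event = 2·(3/25) + 2·(5/25) + 3·(5/25) + 3·(3/25) + 9·(2/25) = 58/25.
E[X | Y ≤ 5] = (58/25) / (18/25) = 29/9.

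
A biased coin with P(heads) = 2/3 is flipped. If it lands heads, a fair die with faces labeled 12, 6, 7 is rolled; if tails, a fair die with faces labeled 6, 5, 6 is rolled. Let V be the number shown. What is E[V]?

E[V | heads] = (12+6+7)/3 = 25/3.
E[V | tails] = (6+5+6)/3 = 17/3.
E[V] = (2/3)·(25/3) + (1/3)·(17/3) = 67/9.

67/9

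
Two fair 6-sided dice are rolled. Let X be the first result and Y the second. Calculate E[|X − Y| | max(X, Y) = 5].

Outcomes with max(X, Y) = 5: (1,5), (2,5), (3,5), (4,5), (5,1), (5,2), (5,3), (5,4), (5,5), each with probability 1/36.
E[|X − Y| | max(X, Y) = 5] = (4 + 3 + 2 + 1 + 4 + 3 + 2 + 1 + 0) / 9 = 20/9.

20/9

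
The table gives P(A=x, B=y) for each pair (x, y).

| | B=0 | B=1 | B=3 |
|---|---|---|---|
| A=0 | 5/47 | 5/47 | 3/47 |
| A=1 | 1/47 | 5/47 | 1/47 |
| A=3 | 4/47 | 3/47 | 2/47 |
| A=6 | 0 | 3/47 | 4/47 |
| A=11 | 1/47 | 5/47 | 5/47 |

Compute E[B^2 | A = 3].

P(A = 3) = 9/47.
Summing B^2·P(A=x,B=y) over the conditioning event gives 21/47.
E[B^2 | A = 3] = (21/47) / (9/47) = 7/3.

7/3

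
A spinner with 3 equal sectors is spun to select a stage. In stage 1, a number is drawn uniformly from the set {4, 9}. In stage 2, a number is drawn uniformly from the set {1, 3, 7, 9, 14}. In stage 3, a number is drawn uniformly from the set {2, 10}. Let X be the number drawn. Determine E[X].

193/30

E[X | stage 1] = (4+9)/2 = 13/2.
E[X | stage 2] = (1+3+7+9+14)/5 = 34/5.
E[X | stage 3] = (2+10)/2 = 6.
E[X] = (1/3)·(13/2) + (1/3)·(34/5) + (1/3)·(6) = 193/30.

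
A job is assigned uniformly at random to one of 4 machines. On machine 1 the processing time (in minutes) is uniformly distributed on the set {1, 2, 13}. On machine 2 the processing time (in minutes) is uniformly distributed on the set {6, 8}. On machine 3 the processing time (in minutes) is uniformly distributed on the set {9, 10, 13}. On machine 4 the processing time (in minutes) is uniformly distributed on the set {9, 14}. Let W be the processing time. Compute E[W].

E[W | machine 1] = (1+2+13)/3 = 16/3.
E[W | machine 2] = (6+8)/2 = 7.
E[W | machine 3] = (9+10+13)/3 = 32/3.
E[W | machine 4] = (9+14)/2 = 23/2.
E[W] = (1/4)·(16/3) + (1/4)·(7) + (1/4)·(32/3) + (1/4)·(23/2) = 69/8.

69/8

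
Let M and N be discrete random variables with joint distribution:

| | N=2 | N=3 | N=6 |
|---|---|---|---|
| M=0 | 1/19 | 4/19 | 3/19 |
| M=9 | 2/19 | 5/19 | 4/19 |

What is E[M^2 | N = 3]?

P(N = 3) = 9/19.
Σ M^2·P over the event = 0·(4/19) + 81·(5/19) = 405/19.
E[M^2 | N = 3] = (405/19) / (9/19) = 45.

45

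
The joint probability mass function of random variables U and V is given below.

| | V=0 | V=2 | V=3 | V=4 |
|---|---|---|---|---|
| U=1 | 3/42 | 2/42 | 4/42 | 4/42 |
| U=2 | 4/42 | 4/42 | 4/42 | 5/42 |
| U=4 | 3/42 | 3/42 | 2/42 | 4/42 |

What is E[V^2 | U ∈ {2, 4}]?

P(U ∈ {2, 4}) = 29/42.
Σ V^2·P over the event = 0·(4/42) + 4·(4/42) + 9·(4/42) + 16·(5/42) + 0·(3/42) + 4·(3/42) + 9·(2/42) + 16·(4/42) = 113/21.
E[V^2 | U ∈ {2, 4}] = (113/21) / (29/42) = 226/29.

226/29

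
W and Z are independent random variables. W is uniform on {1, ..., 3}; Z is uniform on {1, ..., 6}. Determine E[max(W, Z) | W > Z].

8/3

Outcomes with W > Z: (2,1), (3,1), (3,2), each with probability 1/18.
E[max(W, Z) | W > Z] = (2 + 3 + 3) / 3 = 8/3.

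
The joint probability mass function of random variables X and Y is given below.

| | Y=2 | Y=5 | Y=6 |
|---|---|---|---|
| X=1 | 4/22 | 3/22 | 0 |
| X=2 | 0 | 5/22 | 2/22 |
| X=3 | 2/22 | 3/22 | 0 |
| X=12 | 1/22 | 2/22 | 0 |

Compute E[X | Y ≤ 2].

P(Y ≤ 2) = 7/22.
Σ X·P over the event = 1·(4/22) + 3·(2/22) + 12·(1/22) = 1.
E[X | Y ≤ 2] = (1) / (7/22) = 22/7.

22/7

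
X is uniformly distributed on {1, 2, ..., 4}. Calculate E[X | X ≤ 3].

2

Given X ≤ 3, X is equally likely to be any of {1, 2, 3}.
E[X | X ≤ 3] = (1 + 2 + 3) / 3 = 2.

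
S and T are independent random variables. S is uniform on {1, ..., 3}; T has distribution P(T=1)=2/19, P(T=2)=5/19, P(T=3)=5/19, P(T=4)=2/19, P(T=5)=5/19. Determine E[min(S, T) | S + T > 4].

77/36

P(S + T > 4) = 12/19.
Summing min(S,T)·P(x,y) over outcomes with S + T > 4 gives 77/57.
E[min(S, T) | S + T > 4] = (77/57) / (12/19) = 77/36.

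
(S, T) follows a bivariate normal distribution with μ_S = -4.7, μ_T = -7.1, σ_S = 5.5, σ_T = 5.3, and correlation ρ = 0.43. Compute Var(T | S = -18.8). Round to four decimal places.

22.8962

The conditional variance in a bivariate normal is σ_T²(1 − ρ²), independent of x.
Var(T | S=-18.8) = (5.3)²·(1 − (0.43)²) = 28.09·0.8151 = 22.8962.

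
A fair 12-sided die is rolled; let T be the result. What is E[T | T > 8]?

Given T > 8, T is equally likely to be any of {9, 10, 11, 12}.
E[T | T > 8] = (9 + 10 + 11 + 12) / 4 = 21/2.

21/2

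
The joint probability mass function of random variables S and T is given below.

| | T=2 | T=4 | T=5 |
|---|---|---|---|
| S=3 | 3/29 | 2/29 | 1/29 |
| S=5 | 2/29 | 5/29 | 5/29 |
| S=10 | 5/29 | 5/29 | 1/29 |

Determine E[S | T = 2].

P(T = 2) = 10/29.
Σ S·P over the event = 3·(3/29) + 5·(2/29) + 10·(5/29) = 69/29.
E[S | T = 2] = (69/29) / (10/29) = 69/10.

69/10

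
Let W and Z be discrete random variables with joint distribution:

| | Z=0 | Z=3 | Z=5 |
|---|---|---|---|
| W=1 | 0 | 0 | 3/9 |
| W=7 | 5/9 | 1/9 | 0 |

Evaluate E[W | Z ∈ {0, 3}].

7

P(Z ∈ {0, 3}) = 2/3.
Σ W·P over the event = 7·(5/9) + 7·(1/9) = 14/3.
E[W | Z ∈ {0, 3}] = (14/3) / (2/3) = 7.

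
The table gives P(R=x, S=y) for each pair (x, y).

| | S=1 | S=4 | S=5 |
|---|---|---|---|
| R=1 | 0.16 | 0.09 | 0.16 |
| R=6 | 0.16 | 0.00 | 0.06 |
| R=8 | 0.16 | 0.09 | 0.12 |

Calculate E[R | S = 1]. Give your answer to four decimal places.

5.0000

P(S = 1) = 0.48.
Σ R·P over the event = 1·(0.16) + 6·(0.16) + 8·(0.16) = 2.40.
E[R | S = 1] = (2.40) / (0.48) = 5.0000.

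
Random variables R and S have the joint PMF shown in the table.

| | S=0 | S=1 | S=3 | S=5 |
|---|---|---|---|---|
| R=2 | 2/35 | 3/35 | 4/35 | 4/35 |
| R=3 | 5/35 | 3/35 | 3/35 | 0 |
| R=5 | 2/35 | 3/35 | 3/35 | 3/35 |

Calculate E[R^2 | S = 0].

103/9

P(S = 0) = 9/35.
Σ R^2·P over the event = 4·(2/35) + 9·(5/35) + 25·(2/35) = 103/35.
E[R^2 | S = 0] = (103/35) / (9/35) = 103/9.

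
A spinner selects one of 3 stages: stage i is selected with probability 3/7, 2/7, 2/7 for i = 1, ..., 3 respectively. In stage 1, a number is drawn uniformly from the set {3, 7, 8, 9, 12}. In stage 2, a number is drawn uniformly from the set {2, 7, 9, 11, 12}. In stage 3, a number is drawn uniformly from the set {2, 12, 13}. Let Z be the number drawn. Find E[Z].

289/35

E[Z | stage 1] = (3+7+8+9+12)/5 = 39/5.
E[Z | stage 2] = (2+7+9+11+12)/5 = 41/5.
E[Z | stage 3] = (2+12+13)/3 = 9.
By the law of total expectation,
E[Z] = (3/7)·(39/5) + (2/7)·(41/5) + (2/7)·(9) = 289/35.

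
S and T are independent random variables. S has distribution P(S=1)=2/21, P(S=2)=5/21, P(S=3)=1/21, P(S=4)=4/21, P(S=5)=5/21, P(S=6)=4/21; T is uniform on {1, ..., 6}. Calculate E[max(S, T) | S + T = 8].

P(S + T = 8) = 19/126.
Summing max(S,T)·P(x,y) over outcomes with S + T = 8 gives 50/63.
E[max(S, T) | S + T = 8] = (50/63) / (19/126) = 100/19.

100/19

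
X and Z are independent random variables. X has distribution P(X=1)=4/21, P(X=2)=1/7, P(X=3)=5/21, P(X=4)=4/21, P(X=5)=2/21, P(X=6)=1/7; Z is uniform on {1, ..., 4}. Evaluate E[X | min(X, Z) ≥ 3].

59/14

P(min(X, Z) ≥ 3) = 1/3.
Summing X·P(x,y) over outcomes with min(X, Z) ≥ 3 gives 59/42.
E[X | min(X, Z) ≥ 3] = (59/42) / (1/3) = 59/14.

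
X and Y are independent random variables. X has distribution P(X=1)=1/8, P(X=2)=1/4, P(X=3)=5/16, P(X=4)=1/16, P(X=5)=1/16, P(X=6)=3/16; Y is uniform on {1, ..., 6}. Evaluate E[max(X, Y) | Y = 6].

P(Y = 6) = 1/6.
Summing max(X,Y)·P(x,y) over outcomes with Y = 6 gives 1.
E[max(X, Y) | Y = 6] = (1) / (1/6) = 6.

6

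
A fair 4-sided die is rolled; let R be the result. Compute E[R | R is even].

Given R is even, R is equally likely to be any of {2, 4}.
E[R | R is even] = (2 + 4) / 2 = 3.

3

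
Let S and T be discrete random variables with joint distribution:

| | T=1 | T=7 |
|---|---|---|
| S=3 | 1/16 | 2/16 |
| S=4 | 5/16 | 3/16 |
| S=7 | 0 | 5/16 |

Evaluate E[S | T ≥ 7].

53/10

P(T ≥ 7) = 5/8.
Σ S·P over the event = 3·(2/16) + 4·(3/16) + 7·(5/16) = 53/16.
E[S | T ≥ 7] = (53/16) / (5/8) = 53/10.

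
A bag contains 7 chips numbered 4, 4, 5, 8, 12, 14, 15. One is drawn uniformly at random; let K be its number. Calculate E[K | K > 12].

29/2

P(K > 12) = 2/7.
Σ over the event: 14·1/7 + 15·1/7 = 29/7.
E[K | K > 12] = (29/7) / (2/7) = 29/2.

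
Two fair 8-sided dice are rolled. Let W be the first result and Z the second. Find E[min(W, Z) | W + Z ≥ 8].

170/43

P(W + Z ≥ 8) = 43/64.
Summing min(W,Z)·P(x,y) over outcomes with W + Z ≥ 8 gives 85/32.
E[min(W, Z) | W + Z ≥ 8] = (85/32) / (43/64) = 170/43.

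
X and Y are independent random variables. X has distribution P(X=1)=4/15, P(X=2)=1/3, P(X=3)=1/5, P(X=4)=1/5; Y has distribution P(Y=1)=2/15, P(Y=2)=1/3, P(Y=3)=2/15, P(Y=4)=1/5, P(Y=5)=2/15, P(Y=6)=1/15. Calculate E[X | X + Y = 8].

P(X + Y = 8) = 4/45.
Summing X·P(x,y) over outcomes with X + Y = 8 gives 64/225.
E[X | X + Y = 8] = (64/225) / (4/45) = 16/5.

16/5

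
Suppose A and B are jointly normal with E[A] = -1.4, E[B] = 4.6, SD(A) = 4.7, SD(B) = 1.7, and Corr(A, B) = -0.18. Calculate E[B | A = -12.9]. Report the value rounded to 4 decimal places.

E[B | A=x] = μ_B + ρ(σ_B/σ_A)(x − μ_A) for jointly normal variables.
E[B | A=-12.9] = 4.6 + (-0.18)·(1.7/4.7)·(-12.9 − (-1.4)) = 4.6 + (-0.065106)·(-11.5) = 5.3487.

5.3487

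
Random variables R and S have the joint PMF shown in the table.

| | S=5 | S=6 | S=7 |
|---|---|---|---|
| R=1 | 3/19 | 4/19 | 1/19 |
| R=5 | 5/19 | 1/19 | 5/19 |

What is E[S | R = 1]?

23/4

P(R = 1) = 8/19.
Σ S·P over the event = 5·(3/19) + 6·(4/19) + 7·(1/19) = 46/19.
E[S | R = 1] = (46/19) / (8/19) = 23/4.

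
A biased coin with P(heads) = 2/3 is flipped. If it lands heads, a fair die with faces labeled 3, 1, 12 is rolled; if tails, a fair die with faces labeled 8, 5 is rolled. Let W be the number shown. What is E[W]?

103/18

E[W | heads] = (3+1+12)/3 = 16/3.
E[W | tails] = (8+5)/2 = 13/2.
E[W] = (2/3)·(16/3) + (1/3)·(13/2) = 103/18.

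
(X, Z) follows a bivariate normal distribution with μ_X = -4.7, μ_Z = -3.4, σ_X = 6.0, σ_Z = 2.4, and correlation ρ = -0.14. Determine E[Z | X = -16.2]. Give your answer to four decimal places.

-2.7560

The regression of Z on X has slope ρ·σ_Z/σ_X and passes through (μ_X, μ_Z).
E[Z | X=-16.2] = -3.4 + (-0.14)·(2.4/6.0)·(-16.2 − (-4.7)) = -3.4 + (-0.056)·(-11.5) = -2.7560.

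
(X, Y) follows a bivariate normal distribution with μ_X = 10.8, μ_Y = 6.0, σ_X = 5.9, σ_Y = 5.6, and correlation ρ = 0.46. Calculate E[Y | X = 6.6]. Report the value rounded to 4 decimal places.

The regression of Y on X has slope ρ·σ_Y/σ_X and passes through (μ_X, μ_Y).
E[Y | X=6.6] = 6.0 + (0.46)·(5.6/5.9)·(6.6 − (10.8)) = 6.0 + (0.43661)·(-4.2) = 4.1662.

4.1662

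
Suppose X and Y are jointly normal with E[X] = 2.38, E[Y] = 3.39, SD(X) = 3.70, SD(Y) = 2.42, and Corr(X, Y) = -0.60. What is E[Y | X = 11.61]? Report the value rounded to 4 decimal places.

-0.2322

The regression of Y on X has slope ρ·σ_Y/σ_X and passes through (μ_X, μ_Y).
E[Y | X=11.61] = 3.39 + (-0.60)·(2.42/3.70)·(11.61 − (2.38)) = 3.39 + (-0.3924324)·(9.23) = -0.2322.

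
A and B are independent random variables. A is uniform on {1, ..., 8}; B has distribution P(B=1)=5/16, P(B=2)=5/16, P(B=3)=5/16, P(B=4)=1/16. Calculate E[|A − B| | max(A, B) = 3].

6/5

P(max(A, B) = 3) = 25/128.
Summing |A−B|·P(x,y) over outcomes with max(A, B) = 3 gives 15/64.
E[|A − B| | max(A, B) = 3] = (15/64) / (25/128) = 6/5.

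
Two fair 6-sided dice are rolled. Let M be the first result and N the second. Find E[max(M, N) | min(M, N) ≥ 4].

Outcomes with min(M, N) ≥ 4: (4,4), (4,5), (4,6), (5,4), (5,5), (5,6), (6,4), (6,5), (6,6), each with probability 1/36.
E[max(M, N) | min(M, N) ≥ 4] = (4 + 5 + 6 + 5 + 5 + 6 + 6 + 6 + 6) / 9 = 49/9.

49/9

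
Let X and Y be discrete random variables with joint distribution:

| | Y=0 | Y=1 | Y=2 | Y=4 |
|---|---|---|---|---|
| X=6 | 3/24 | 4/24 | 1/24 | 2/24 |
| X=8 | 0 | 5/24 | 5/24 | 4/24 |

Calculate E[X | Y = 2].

P(Y = 2) = 1/4.
Σ X·P over the event = 6·(1/24) + 8·(5/24) = 23/12.
E[X | Y = 2] = (23/12) / (1/4) = 23/3.

23/3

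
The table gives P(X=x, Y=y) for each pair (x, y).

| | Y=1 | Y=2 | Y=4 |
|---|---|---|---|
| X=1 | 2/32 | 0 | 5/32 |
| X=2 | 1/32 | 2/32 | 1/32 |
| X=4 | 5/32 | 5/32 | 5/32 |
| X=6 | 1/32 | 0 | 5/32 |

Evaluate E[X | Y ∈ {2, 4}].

P(Y ∈ {2, 4}) = 23/32.
Σ X·P over the event = 1·(5/32) + 2·(2/32) + 2·(1/32) + 4·(5/32) + 4·(5/32) + 6·(5/32) = 81/32.
E[X | Y ∈ {2, 4}] = (81/32) / (23/32) = 81/23.

81/23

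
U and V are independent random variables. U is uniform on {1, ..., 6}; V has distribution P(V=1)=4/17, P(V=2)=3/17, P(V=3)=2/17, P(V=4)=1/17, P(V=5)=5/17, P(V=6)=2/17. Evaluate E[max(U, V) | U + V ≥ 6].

125/24

P(U + V ≥ 6) = 12/17.
Summing max(U,V)·P(x,y) over outcomes with U + V ≥ 6 gives 125/34.
E[max(U, V) | U + V ≥ 6] = (125/34) / (12/17) = 125/24.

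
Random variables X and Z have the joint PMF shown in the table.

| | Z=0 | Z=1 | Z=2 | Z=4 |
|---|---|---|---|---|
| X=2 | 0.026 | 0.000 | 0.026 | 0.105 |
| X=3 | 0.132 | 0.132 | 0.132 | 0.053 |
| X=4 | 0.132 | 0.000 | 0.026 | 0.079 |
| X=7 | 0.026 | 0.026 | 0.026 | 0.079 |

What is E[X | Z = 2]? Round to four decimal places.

P(Z = 2) = 0.210.
Σ X·P over the event = 2·(0.026) + 3·(0.132) + 4·(0.026) + 7·(0.026) = 0.734.
E[X | Z = 2] = (0.734) / (0.210) = 3.4952.

3.4952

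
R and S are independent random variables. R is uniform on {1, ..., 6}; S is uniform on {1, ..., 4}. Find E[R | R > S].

32/7

P(R > S) = 7/12.
Summing R·P(x,y) over outcomes with R > S gives 8/3.
E[R | R > S] = (8/3) / (7/12) = 32/7.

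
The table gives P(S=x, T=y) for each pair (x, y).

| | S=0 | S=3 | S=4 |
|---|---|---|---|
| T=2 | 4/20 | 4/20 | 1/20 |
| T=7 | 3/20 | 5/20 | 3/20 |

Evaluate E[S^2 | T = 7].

P(T = 7) = 11/20.
Σ S^2·P over the event = 0·(3/20) + 9·(5/20) + 16·(3/20) = 93/20.
E[S^2 | T = 7] = (93/20) / (11/20) = 93/11.

93/11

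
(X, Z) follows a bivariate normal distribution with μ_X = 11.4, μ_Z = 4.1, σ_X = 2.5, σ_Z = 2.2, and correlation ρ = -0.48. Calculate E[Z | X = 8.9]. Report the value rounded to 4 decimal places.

5.1560

E[Z | X=x] = μ_Z + ρ(σ_Z/σ_X)(x − μ_X) for jointly normal variables.
E[Z | X=8.9] = 4.1 + (-0.48)·(2.2/2.5)·(8.9 − (11.4)) = 4.1 + (-0.4224)·(-2.5) = 5.1560.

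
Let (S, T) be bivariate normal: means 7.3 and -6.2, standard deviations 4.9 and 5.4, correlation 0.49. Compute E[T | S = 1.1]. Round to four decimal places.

-9.5480

E[T | S=x] = μ_T + ρ(σ_T/σ_S)(x − μ_S) for jointly normal variables.
E[T | S=1.1] = -6.2 + (0.49)·(5.4/4.9)·(1.1 − (7.3)) = -6.2 + (0.54)·(-6.2) = -9.5480.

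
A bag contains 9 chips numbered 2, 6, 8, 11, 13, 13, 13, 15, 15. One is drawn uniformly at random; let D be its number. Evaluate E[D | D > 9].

P(D > 9) = 2/3.
Σ over the event: 11·1/9 + 13·1/3 + 15·2/9 = 80/9.
E[D | D > 9] = (80/9) / (2/3) = 40/3.

40/3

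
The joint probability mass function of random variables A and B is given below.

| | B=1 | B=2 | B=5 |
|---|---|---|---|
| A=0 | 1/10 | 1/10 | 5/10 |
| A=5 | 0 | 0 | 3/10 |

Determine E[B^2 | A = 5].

P(A = 5) = 3/10.
Σ B^2·P over the event = 25·(3/10) = 15/2.
E[B^2 | A = 5] = (15/2) / (3/10) = 25.

25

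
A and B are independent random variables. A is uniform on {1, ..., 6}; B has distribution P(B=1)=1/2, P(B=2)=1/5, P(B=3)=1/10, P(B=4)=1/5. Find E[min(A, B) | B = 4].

P(B = 4) = 1/5.
Summing min(A,B)·P(x,y) over outcomes with B = 4 gives 3/5.
E[min(A, B) | B = 4] = (3/5) / (1/5) = 3.

3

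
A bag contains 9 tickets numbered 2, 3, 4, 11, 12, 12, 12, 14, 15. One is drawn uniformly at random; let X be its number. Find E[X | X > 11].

P(X > 11) = 5/9.
Σ over the event: 12·1/3 + 14·1/9 + 15·1/9 = 65/9.
E[X | X > 11] = (65/9) / (5/9) = 13.

13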